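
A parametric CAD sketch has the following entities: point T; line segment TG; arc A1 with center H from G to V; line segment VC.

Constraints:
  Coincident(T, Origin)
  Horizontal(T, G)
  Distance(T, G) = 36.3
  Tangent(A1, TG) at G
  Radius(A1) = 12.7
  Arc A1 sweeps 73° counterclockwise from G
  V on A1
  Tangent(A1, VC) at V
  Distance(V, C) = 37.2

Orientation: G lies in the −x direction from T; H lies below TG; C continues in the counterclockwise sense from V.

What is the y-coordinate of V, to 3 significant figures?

-8.99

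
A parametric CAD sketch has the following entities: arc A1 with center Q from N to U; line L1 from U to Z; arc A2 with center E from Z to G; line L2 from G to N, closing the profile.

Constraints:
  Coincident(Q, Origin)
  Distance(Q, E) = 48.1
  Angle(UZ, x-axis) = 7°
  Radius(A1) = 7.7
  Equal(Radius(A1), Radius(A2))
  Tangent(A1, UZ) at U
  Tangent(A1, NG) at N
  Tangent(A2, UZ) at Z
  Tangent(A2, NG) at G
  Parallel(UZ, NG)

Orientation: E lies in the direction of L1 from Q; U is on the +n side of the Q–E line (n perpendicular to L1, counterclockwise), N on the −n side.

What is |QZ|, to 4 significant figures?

48.71

The slot axis is L1's direction at 7.0°, so u = (cos 7.0°, sin 7.0°) = (0.9925, 0.1219) and n = (−sin 7.0°, cos 7.0°) = (-0.1219, 0.9925). Q is at the origin and E lies 48.1 along u from Q, so E = 48.1·u = (47.74, 5.862). Tangency of A1 to both parallel lines with radius 7.7 puts U and N at Q ± 7.7·n: U = (-0.9384, 7.643), N = (0.9384, -7.643). Equal radii place Z and G the same way about E: Z = E + 7.7·n = (46.80, 13.50), G = E − 7.7·n = (48.68, -1.781). Then |QZ| = |Z − Q| = 48.71.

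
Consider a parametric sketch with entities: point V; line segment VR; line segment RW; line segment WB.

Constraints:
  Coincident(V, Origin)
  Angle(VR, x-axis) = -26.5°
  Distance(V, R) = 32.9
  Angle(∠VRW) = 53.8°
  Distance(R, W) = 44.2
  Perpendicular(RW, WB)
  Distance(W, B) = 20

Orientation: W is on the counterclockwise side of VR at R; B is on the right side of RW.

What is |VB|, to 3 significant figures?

52.7

V is at the origin; VR runs at -26.5° with length 32.9, so R = 32.9·(cos -26.5°, sin -26.5°) = (29.4, -14.7). ∠VRW = 53.8°, so RW runs at -26.5° + (180° − 53.8°) = 99.7° from the x-axis; with |RW| = 44.2, W = R + 44.2·(cos 99.7°, sin 99.7°) = (22.0, 28.9). The perpendicularity gives WB at right angles to RW; with |WB| = 20.0 on the right of RW, B = W + 20.0·(0.986, 0.168) = (41.7, 32.3). Then |VB| = |B − V| = 52.7.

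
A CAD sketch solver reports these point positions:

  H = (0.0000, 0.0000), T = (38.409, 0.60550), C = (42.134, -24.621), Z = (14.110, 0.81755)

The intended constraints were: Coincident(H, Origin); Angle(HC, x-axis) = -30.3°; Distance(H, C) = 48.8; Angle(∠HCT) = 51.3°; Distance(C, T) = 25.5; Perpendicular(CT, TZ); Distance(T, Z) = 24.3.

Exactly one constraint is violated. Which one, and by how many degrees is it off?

Perpendicular(CT, TZ) — off by 8.90°.

H = (0.00, 0.00) ✓; HC at -30.30° ✓; |HC| = 48.80 ✓; ∠HCT = 51.30° ✓; |CT| = 25.50 ✓; ∠(CT, TZ) = 81.10° ✗; |TZ| = 24.30 ✓.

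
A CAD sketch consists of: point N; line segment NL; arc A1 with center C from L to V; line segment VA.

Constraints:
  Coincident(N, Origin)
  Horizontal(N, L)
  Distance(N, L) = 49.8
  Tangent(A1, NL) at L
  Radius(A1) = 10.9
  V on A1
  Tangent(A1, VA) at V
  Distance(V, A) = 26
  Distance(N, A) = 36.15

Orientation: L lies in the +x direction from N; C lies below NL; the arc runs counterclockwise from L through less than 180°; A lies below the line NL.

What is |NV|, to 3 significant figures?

41.2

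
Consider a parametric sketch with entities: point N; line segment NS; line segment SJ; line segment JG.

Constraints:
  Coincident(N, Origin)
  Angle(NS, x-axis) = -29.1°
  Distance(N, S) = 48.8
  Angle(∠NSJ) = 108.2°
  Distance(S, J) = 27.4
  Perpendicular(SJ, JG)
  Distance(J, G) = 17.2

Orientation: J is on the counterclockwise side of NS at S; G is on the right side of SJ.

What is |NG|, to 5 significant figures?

76.538

N is at the origin; NS runs at -29.1° with length 48.8, so S = 48.8·(cos -29.1°, sin -29.1°) = (42.640, -23.733). ∠NSJ = 108.2°, so SJ runs at -29.1° + (180° − 108.2°) = 42.700° from the x-axis; with |SJ| = 27.4, J = S + 27.4·(cos 42.700°, sin 42.700°) = (62.777, -5.1516). SJ is perpendicular to JG; with |JG| = 17.2 on the right of SJ, G = J + 17.2·(0.67816, -0.73491) = (74.441, -17.792). Then |NG| = |G − N| = 76.538.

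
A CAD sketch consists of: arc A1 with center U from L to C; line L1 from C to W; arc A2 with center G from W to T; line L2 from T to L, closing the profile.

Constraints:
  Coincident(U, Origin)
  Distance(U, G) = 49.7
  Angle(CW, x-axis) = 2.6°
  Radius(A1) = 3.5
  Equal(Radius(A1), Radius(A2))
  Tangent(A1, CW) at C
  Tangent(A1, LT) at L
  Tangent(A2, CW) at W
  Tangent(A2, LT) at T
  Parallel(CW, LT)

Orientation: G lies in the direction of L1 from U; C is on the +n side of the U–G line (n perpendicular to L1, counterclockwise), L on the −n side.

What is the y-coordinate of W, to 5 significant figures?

5.7509

Tangency of A1 to both parallel lines with radius 3.5 puts C and L at U ± 3.5·n: C = (-0.15877, 3.4964), L = (0.15877, -3.4964). Equal radii place W and T the same way about G: W = G + 3.5·n = (49.490, 5.7509), T = G − 3.5·n = (49.808, -1.2419). So W.y = 5.7509.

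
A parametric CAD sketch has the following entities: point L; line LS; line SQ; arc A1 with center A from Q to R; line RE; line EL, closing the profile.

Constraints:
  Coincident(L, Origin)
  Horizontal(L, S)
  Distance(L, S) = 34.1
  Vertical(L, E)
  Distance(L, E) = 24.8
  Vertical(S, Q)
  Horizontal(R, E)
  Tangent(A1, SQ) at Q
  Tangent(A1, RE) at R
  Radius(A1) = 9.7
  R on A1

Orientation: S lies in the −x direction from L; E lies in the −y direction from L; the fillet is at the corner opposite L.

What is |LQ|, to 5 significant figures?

37.294

L is at the origin; LS is horizontal with |LS| = 34.1 and S on the −x side, so S = (-34.100, 0.0000). L and E share the same x with |LE| = 24.8 and E on the −y side, so E = (0.0000, -24.800). The virtual corner opposite L is at (-34.100, -24.800). The tangent condition forces AQ to be normal to SQ and since A1 is tangent to RE there, AR ⟂ RE, with radius 9.7, so the center A sits 9.7 in from both sides at A = (-24.400, -15.100). That places the tangent points at Q = (-34.100, -15.100) on SQ and R = (-24.400, -24.800) on RE. Then |LQ| = |Q − L| = 37.294.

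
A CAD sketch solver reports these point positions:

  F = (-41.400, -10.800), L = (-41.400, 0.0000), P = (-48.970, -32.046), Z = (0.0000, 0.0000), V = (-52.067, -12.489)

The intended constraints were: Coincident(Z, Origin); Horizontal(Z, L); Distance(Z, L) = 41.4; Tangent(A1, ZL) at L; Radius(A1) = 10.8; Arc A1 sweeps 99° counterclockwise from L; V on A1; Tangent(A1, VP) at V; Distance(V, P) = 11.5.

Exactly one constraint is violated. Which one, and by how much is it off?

Distance(V, P) = 11.5 — off by 8.30.

Z = (0.00, 0.00) ✓; Z.y = 0.00, L.y = 0.00 ✓; |ZL| = 41.40 ✓; ∠(FL, LZ) = 90.00° ✓; |FL| = 10.80 ✓; bearing(F→V) − bearing(F→L) = 99.00° ✓; |FV| = 10.80 ✓; ∠(FV, VP) = 90.00° ✓; |VP| = 19.80 ✗.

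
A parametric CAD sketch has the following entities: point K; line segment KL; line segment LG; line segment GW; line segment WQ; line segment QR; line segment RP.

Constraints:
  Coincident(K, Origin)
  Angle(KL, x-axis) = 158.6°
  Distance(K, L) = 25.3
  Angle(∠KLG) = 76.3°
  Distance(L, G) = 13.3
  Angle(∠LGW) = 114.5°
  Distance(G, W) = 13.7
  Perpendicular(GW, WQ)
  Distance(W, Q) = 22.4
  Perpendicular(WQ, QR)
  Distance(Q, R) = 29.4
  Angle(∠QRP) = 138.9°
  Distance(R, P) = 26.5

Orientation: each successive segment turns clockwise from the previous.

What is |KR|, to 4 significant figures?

35.47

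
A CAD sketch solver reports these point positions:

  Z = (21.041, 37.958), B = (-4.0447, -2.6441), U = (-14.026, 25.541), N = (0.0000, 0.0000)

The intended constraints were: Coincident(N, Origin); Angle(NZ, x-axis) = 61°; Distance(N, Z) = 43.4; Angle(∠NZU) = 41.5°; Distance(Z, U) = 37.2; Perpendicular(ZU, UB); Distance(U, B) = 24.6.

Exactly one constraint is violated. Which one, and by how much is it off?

Distance(U, B) = 24.6 — off by 5.30.

N = (0.00, 0.00) ✓; NZ at 61.00° ✓; |NZ| = 43.40 ✓; ∠NZU = 41.50° ✓; |ZU| = 37.20 ✓; ∠(ZU, UB) = 90.00° ✓; |UB| = 29.90 ✗.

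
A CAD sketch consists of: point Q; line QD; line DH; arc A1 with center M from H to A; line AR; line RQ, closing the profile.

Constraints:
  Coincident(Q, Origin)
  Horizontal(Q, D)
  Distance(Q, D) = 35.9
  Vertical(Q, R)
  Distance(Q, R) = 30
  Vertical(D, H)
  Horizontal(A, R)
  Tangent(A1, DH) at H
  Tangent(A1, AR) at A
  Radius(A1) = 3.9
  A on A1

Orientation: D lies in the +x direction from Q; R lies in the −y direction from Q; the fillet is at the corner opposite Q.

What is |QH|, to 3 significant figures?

44.4

Q is at the origin; QD is horizontal with |QD| = 35.9 and D on the +x side, so D = (35.9, 0.00). Q and R share the same x with |QR| = 30.0 and R on the −y side, so R = (0.00, -30.0). The virtual corner opposite Q is at (35.9, -30.0). Since A1 is tangent to DH there, MH ⟂ DH and the tangent condition forces MA to be normal to AR, with radius 3.9, so the center M sits 3.9 in from both sides at M = (32.0, -26.1). That places the tangent points at H = (35.9, -26.1) on DH and A = (32.0, -30.0) on AR. Then |QH| = |H − Q| = 44.4.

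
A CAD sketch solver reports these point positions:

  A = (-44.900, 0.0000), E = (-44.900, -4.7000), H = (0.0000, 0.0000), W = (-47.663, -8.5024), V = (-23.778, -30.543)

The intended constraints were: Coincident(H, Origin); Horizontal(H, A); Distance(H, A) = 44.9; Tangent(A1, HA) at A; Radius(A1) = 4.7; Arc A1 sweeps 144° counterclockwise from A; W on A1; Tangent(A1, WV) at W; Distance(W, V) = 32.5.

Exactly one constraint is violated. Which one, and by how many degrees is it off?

Tangent(A1, WV) at W — off by 6.70°.

H = (0.00, 0.00) ✓; H.y = 0.00, A.y = 0.00 ✓; |HA| = 44.90 ✓; ∠(EA, AH) = 90.00° ✓; |EA| = 4.700 ✓; bearing(E→W) − bearing(E→A) = 144.0° ✓; |EW| = 4.700 ✓; ∠(EW, WV) = 96.70° ✗; |WV| = 32.50 ✓.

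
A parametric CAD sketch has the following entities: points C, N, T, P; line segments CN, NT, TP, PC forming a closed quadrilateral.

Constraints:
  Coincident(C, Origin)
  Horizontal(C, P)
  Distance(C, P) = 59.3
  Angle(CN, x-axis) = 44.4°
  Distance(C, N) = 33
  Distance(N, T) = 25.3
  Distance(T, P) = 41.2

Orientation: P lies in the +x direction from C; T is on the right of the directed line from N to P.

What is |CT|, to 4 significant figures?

18.20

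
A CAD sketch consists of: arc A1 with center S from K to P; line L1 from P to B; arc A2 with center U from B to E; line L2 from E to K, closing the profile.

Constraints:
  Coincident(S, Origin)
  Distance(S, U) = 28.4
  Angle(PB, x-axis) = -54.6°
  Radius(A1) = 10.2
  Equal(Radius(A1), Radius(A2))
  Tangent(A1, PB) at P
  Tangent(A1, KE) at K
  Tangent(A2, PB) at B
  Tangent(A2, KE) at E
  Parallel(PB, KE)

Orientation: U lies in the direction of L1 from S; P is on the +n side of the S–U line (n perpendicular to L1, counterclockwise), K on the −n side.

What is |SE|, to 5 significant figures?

30.176

The slot axis is L1's direction at -54.6°, so u = (cos -54.6°, sin -54.6°) = (0.57928, -0.81513) and n = (−sin -54.6°, cos -54.6°) = (0.81513, 0.57928). S is at the origin and U lies 28.4 along u from S, so U = 28.4·u = (16.452, -23.150). Tangency of A1 to both parallel lines with radius 10.2 puts P and K at S ± 10.2·n: P = (8.3143, 5.9087), K = (-8.3143, -5.9087). Equal radii place B and E the same way about U: B = U + 10.2·n = (24.766, -17.241), E = U − 10.2·n = (8.1373, -29.058). Then |SE| = |E − S| = 30.176.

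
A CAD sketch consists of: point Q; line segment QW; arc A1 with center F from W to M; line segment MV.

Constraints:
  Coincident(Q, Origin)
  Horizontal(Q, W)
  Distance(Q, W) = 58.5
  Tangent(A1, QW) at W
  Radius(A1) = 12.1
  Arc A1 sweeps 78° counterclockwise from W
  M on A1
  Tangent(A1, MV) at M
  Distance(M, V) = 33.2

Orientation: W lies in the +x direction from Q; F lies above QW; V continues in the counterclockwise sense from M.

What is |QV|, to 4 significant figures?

87.95

On A1, W sits at bearing -90° from F; a 78° counterclockwise sweep puts M at bearing -12°, so M = F + 12.1·(cos -12°, sin -12°) = (70.34, 9.584). A1 meets MV tangentially, so FM is at right angles to MV, so MV runs along (−sin -12°, cos -12°); with |MV| = 33.2, V = (77.24, 42.06). Then |QV| = |V − Q| = 87.95.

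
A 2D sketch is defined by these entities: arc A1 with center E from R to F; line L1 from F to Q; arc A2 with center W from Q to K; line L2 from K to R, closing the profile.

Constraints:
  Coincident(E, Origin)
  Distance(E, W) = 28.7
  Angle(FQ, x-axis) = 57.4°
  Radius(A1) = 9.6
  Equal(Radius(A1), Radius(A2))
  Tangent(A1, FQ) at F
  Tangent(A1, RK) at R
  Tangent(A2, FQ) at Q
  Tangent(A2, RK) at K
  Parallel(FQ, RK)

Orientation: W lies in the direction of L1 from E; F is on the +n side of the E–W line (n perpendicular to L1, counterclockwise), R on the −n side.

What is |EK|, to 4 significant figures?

30.26

The slot axis is L1's direction at 57.4°, so u = (cos 57.4°, sin 57.4°) = (0.5388, 0.8425) and n = (−sin 57.4°, cos 57.4°) = (-0.8425, 0.5388). E is at the origin and W lies 28.7 along u from E, so W = 28.7·u = (15.46, 24.18). Tangency of A1 to both parallel lines with radius 9.6 puts F and R at E ± 9.6·n: F = (-8.088, 5.172), R = (8.088, -5.172). Equal radii place Q and K the same way about W: Q = W + 9.6·n = (7.375, 29.35), K = W − 9.6·n = (23.55, 19.01). Then |EK| = |K − E| = 30.26.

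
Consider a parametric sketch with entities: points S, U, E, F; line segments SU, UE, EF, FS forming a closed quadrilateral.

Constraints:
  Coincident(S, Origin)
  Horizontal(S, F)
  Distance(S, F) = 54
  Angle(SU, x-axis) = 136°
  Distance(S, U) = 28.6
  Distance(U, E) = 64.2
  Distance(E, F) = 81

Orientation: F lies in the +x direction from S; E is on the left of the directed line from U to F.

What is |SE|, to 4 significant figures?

73.96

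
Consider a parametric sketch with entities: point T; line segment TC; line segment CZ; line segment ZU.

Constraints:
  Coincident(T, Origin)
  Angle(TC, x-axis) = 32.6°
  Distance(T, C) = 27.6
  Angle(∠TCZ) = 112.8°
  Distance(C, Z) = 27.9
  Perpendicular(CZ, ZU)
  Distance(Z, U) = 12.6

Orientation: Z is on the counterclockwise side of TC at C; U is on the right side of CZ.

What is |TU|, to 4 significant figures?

54.19

T is at the origin; TC runs at 32.6° with length 27.6, so C = 27.6·(cos 32.6°, sin 32.6°) = (23.25, 14.87). ∠TCZ = 112.8°, so CZ runs at 32.6° + (180° − 112.8°) = 99.80° from the x-axis; with |CZ| = 27.9, Z = C + 27.9·(cos 99.80°, sin 99.80°) = (18.50, 42.36). CZ ⟂ ZU; with |ZU| = 12.6 on the right of CZ, U = Z + 12.6·(0.9854, 0.1702) = (30.92, 44.51). Then |TU| = |U − T| = 54.19.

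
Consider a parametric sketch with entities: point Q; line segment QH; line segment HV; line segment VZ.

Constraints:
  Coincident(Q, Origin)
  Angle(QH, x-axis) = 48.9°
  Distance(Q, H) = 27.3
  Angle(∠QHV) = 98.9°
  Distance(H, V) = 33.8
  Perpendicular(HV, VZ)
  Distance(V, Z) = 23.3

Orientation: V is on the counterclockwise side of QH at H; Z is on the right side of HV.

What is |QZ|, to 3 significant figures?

63.0

∠QHV = 98.9°, so HV runs at 48.9° + (180° − 98.9°) = 130° from the x-axis; with |HV| = 33.8, V = H + 33.8·(cos 130°, sin 130°) = (-3.78, 46.5). HV ⟂ VZ; with |VZ| = 23.3 on the right of HV, Z = V + 23.3·(0.766, 0.643) = (14.1, 61.4). Then |QZ| = |Z − Q| = 63.0.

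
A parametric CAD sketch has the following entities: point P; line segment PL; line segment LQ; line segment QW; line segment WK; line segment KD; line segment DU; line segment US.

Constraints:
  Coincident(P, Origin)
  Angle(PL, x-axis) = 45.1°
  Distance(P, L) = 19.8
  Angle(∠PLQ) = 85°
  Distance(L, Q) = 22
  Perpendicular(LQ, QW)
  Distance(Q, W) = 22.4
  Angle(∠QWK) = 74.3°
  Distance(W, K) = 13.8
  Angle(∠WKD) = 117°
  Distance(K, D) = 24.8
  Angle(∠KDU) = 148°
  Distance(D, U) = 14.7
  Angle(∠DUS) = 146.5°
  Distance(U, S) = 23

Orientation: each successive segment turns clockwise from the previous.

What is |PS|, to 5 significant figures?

58.651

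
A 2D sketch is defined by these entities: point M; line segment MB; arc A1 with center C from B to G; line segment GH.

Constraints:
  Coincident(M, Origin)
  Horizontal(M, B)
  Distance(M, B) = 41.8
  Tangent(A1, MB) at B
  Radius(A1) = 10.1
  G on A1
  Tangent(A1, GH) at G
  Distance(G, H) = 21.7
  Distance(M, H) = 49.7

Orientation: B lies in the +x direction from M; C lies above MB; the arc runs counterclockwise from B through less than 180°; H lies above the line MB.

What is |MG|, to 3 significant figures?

52.4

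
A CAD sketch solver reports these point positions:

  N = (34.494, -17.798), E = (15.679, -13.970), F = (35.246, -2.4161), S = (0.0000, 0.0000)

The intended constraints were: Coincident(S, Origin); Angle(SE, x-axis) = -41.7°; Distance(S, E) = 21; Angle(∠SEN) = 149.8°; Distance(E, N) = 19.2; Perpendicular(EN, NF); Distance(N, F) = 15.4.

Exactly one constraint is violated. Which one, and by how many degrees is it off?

Perpendicular(EN, NF) — off by 8.70°.

S = (0.00, 0.00) ✓; SE at -41.70° ✓; |SE| = 21.00 ✓; ∠SEN = 149.8° ✓; |EN| = 19.20 ✓; ∠(EN, NF) = 98.70° ✗; |NF| = 15.40 ✓.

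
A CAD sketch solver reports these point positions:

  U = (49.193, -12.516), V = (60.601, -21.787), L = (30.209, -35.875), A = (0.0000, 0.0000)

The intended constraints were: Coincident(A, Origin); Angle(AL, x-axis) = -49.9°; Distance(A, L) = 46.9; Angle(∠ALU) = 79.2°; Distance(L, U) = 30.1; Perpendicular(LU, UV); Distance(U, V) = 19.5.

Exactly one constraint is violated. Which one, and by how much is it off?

Distance(U, V) = 19.5 — off by 4.80.

A = (0.00, 0.00) ✓; AL at -49.90° ✓; |AL| = 46.90 ✓; ∠ALU = 79.20° ✓; |LU| = 30.10 ✓; ∠(LU, UV) = 90.00° ✓; |UV| = 14.70 ✗.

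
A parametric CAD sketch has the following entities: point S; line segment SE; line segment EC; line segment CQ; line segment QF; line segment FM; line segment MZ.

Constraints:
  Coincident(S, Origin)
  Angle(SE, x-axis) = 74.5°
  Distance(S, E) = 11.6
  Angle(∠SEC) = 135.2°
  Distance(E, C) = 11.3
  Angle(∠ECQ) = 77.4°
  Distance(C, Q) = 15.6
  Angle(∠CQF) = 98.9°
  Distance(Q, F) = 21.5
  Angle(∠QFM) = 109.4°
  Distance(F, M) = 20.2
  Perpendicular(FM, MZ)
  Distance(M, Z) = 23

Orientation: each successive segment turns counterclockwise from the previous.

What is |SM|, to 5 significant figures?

17.506

S is at the origin; SE runs at 74.5° with length 11.6, so E = (3.1000, 11.178). ∠SEC = 135.2° gives EC at 119.30° from the x-axis; with |EC| = 11.3, C = (-2.4301, 21.032). ∠ECQ = 77.4° gives CQ at -138.10° from the x-axis; with |CQ| = 15.6, Q = (-14.041, 10.614). ∠CQF = 98.9° gives QF at -57.000° from the x-axis; with |QF| = 21.5, F = (-2.3316, -7.4171). ∠QFM = 109.4° gives FM at 13.600° from the x-axis; with |FM| = 20.2, M = (17.302, -2.6672). Then |SM| = |M − S| = 17.506.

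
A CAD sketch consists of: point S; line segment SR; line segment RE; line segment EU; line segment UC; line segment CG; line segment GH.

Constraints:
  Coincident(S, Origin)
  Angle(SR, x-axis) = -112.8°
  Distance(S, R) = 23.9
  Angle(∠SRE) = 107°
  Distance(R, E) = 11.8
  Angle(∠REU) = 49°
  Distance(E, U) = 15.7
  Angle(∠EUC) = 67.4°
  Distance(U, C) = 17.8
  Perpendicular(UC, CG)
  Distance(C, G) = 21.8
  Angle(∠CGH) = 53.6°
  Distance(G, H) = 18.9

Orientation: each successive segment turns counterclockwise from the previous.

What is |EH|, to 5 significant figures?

5.2118

S is at the origin; SR runs at -112.8° with length 23.9, so R = (-9.2616, -22.033). ∠SRE = 107.0° gives RE at -39.800° from the x-axis; with |RE| = 11.8, E = (-0.19588, -29.586). ∠REU = 49.0° gives EU at 91.200° from the x-axis; with |EU| = 15.7, U = (-0.52467, -13.889). ∠EUC = 67.4° gives UC at -156.20° from the x-axis; with |UC| = 17.8, C = (-16.811, -21.072). The perpendicularity gives CG at right angles to UC, so CG runs at -66.200°; with |CG| = 21.8, G = (-8.0137, -41.018). ∠CGH = 53.6° gives GH at 60.200° from the x-axis; with |GH| = 18.9, H = (1.3791, -24.618). Then |EH| = |H − E| = 5.2118.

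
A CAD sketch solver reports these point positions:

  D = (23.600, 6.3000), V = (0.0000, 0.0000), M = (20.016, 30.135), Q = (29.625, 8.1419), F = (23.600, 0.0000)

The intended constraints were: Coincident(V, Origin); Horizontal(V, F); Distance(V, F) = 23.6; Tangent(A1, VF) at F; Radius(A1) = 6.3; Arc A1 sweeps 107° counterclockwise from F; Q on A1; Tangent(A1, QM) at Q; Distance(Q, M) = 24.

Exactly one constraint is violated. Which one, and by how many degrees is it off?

Tangent(A1, QM) at Q — off by 6.60°.

V = (0.00, 0.00) ✓; V.y = 0.00, F.y = 0.00 ✓; |VF| = 23.60 ✓; ∠(DF, FV) = 90.00° ✓; |DF| = 6.300 ✓; bearing(D→Q) − bearing(D→F) = 107.0° ✓; |DQ| = 6.300 ✓; ∠(DQ, QM) = 83.40° ✗; |QM| = 24.00 ✓.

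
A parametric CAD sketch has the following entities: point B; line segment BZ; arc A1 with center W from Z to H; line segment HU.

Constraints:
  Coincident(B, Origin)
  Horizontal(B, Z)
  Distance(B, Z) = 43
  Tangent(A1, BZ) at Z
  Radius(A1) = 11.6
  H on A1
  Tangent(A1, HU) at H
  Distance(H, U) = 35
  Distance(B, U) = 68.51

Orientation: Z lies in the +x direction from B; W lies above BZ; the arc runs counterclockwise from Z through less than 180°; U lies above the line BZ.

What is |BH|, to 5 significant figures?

56.088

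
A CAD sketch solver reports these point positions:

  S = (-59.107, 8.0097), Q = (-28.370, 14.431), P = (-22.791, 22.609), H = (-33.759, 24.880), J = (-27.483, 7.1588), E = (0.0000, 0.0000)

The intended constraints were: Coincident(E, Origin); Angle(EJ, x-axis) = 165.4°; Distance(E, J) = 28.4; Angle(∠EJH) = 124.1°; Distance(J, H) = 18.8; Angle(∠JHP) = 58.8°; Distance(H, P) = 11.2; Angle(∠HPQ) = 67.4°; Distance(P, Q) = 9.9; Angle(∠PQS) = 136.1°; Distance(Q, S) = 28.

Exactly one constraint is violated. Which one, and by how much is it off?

Distance(Q, S) = 28 — off by 3.40.

E = (0.00, 0.00) ✓; EJ at 165.4° ✓; |EJ| = 28.40 ✓; ∠EJH = 124.1° ✓; |JH| = 18.80 ✓; ∠JHP = 58.80° ✓; |HP| = 11.20 ✓; ∠HPQ = 67.40° ✓; |PQ| = 9.900 ✓; ∠PQS = 136.1° ✓; |QS| = 31.40 ✗.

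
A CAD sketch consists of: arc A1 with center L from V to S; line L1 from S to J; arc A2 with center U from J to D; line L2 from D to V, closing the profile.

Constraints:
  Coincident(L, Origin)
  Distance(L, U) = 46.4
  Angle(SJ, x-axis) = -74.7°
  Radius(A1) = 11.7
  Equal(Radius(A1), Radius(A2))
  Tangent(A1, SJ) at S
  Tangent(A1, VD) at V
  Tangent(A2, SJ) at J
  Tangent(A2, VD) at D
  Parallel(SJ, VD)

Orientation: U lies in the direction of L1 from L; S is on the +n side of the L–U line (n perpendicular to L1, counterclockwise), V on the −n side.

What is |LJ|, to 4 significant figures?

47.85

Tangency of A1 to both parallel lines with radius 11.7 puts S and V at L ± 11.7·n: S = (11.29, 3.087), V = (-11.29, -3.087). Equal radii place J and D the same way about U: J = U + 11.7·n = (23.53, -41.67), D = U − 11.7·n = (0.9584, -47.84). Then |LJ| = |J − L| = 47.85.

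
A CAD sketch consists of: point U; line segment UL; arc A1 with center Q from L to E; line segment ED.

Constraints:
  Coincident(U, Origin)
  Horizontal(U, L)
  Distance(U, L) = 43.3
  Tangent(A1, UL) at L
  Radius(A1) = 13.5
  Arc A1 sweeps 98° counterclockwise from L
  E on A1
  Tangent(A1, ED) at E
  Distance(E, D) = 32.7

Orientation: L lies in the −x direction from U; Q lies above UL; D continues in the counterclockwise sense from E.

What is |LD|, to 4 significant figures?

48.57

U is at the origin; UL is horizontal with |UL| = 43.3 and L on the −x side, so L = (-43.30, 0.000). The tangent condition forces QL to be normal to UL, so Q = L + (0, 13.5) = (-43.30, 13.50). On A1, L sits at bearing -90° from Q; a 98° counterclockwise sweep puts E at bearing 8°, so E = Q + 13.5·(cos 8°, sin 8°) = (-29.93, 15.38). The tangent condition forces QE to be normal to ED, so ED runs along (−sin 8°, cos 8°); with |ED| = 32.7, D = (-34.48, 47.76). Then |LD| = |D − L| = 48.57.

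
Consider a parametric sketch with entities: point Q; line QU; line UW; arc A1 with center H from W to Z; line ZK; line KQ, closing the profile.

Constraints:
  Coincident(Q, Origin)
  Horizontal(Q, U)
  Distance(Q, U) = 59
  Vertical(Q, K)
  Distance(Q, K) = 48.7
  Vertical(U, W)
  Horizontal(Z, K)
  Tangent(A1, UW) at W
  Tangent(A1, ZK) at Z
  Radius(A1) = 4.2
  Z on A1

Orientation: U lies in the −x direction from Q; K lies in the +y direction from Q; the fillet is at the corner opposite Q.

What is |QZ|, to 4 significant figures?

73.31

Q is at the origin; Q and U share the same y with |QU| = 59.0 and U on the −x side, so U = (-59.00, 0.000). QK is vertical with |QK| = 48.7 and K on the +y side, so K = (0.000, 48.70). The virtual corner opposite Q is at (-59.00, 48.70). Since A1 is tangent to UW there, HW ⟂ UW and A1 meets ZK tangentially, so HZ is at right angles to ZK, with radius 4.2, so the center H sits 4.2 in from both sides at H = (-54.80, 44.50). That places the tangent points at W = (-59.00, 44.50) on UW and Z = (-54.80, 48.70) on ZK. Then |QZ| = |Z − Q| = 73.31.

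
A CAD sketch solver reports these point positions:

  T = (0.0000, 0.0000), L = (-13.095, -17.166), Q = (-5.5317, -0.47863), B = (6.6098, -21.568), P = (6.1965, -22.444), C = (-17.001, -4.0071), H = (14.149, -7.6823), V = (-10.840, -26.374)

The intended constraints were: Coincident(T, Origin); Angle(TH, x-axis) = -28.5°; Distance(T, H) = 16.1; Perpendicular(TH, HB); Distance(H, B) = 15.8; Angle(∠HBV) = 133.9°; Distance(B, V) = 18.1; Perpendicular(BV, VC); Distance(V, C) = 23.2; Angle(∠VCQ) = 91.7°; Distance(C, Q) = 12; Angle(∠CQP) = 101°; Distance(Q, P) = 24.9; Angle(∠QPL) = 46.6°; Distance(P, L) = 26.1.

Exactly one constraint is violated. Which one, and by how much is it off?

Distance(P, L) = 26.1 — off by 6.10.

T = (0.00, 0.00) ✓; TH at -28.50° ✓; |TH| = 16.10 ✓; ∠(TH, HB) = 90.00° ✓; |HB| = 15.80 ✓; ∠HBV = 133.9° ✓; |BV| = 18.10 ✓; ∠(BV, VC) = 90.00° ✓; |VC| = 23.20 ✓; ∠VCQ = 91.70° ✓; |CQ| = 12.00 ✓; ∠CQP = 101.0° ✓; |QP| = 24.90 ✓; ∠QPL = 46.60° ✓; |PL| = 20.00 ✗.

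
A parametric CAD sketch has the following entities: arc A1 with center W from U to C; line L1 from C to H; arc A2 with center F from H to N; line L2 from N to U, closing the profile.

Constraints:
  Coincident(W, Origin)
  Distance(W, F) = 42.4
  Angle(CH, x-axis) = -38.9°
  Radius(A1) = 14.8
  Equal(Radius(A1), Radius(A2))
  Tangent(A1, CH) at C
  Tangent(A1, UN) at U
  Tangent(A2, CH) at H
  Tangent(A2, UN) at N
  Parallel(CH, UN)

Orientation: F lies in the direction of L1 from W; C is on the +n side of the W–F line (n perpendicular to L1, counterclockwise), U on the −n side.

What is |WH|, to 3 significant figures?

44.9

The slot axis is L1's direction at -38.9°, so u = (cos -38.9°, sin -38.9°) = (0.778, -0.628) and n = (−sin -38.9°, cos -38.9°) = (0.628, 0.778). W is at the origin and F lies 42.4 along u from W, so F = 42.4·u = (33.0, -26.6). Tangency of A1 to both parallel lines with radius 14.8 puts C and U at W ± 14.8·n: C = (9.29, 11.5), U = (-9.29, -11.5). Equal radii place H and N the same way about F: H = F + 14.8·n = (42.3, -15.1), N = F − 14.8·n = (23.7, -38.1). Then |WH| = |H − W| = 44.9.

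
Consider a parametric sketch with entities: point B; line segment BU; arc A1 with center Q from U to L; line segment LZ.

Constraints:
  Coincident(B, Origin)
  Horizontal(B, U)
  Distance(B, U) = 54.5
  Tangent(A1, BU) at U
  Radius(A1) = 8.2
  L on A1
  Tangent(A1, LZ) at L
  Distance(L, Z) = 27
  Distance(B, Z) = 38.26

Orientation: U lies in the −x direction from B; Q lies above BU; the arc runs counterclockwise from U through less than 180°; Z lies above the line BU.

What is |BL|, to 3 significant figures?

48.4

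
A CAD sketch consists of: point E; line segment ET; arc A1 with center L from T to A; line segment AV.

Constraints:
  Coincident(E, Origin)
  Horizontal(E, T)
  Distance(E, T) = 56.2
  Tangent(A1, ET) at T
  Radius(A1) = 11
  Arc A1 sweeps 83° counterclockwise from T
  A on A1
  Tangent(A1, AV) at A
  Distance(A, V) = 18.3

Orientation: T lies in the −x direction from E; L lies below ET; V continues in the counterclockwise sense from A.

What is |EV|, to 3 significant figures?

74.7

E is at the origin; E and T share the same y with |ET| = 56.2 and T on the −x side, so T = (-56.2, 0.00). Since A1 is tangent to ET there, LT ⟂ ET, so L = T + (0, -11) = (-56.2, -11.0). On A1, T sits at bearing 90° from L; an 83° counterclockwise sweep puts A at bearing 173°, so A = L + 11.0·(cos 173°, sin 173°) = (-67.1, -9.66). Tangency of A1 to AV means the radius LA is perpendicular to AV, so AV runs along (−sin 173°, cos 173°); with |AV| = 18.3, V = (-69.3, -27.8). Then |EV| = |V − E| = 74.7.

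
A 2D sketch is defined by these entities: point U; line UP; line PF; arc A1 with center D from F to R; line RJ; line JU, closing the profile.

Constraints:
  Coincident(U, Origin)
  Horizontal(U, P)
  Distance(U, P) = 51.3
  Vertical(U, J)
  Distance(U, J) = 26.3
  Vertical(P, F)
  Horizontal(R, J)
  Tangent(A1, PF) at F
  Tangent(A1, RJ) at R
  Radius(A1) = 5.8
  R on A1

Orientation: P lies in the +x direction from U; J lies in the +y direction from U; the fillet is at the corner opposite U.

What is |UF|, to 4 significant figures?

55.24

U is at the origin; UP is horizontal with |UP| = 51.3 and P on the +x side, so P = (51.30, 0.000). U and J share the same x with |UJ| = 26.3 and J on the +y side, so J = (0.000, 26.30). The virtual corner opposite U is at (51.30, 26.30). A1 meets PF tangentially, so DF is at right angles to PF and the tangent condition forces DR to be normal to RJ, with radius 5.8, so the center D sits 5.8 in from both sides at D = (45.50, 20.50). That places the tangent points at F = (51.30, 20.50) on PF and R = (45.50, 26.30) on RJ. Then |UF| = |F − U| = 55.24.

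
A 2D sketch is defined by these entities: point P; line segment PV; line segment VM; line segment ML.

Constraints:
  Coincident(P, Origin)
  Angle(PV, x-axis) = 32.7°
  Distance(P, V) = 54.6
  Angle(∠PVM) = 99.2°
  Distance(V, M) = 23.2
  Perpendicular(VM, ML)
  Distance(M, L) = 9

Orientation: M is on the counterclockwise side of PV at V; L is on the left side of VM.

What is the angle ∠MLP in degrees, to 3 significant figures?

145°

P is at the origin; PV runs at 32.7° with length 54.6, so V = 54.6·(cos 32.7°, sin 32.7°) = (45.9, 29.5). ∠PVM = 99.2°, so VM runs at 32.7° + (180° − 99.2°) = 114° from the x-axis; with |VM| = 23.2, M = V + 23.2·(cos 114°, sin 114°) = (36.7, 50.8). VM ⟂ ML; with |ML| = 9.0 on the left of VM, L = M + 9.0·(-0.917, -0.399) = (28.4, 47.2). Then cos ∠MLP = LM·LP / (|LM||LP|), giving 145°.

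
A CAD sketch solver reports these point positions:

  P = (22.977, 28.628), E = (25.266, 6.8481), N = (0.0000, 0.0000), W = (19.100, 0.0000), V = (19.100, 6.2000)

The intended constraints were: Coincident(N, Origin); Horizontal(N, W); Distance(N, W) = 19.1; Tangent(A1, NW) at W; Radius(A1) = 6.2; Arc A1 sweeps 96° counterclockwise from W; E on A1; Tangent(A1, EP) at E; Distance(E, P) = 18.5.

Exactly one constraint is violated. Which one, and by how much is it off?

Distance(E, P) = 18.5 — off by 3.40.

N = (0.00, 0.00) ✓; N.y = 0.00, W.y = 0.00 ✓; |NW| = 19.10 ✓; ∠(VW, WN) = 90.00° ✓; |VW| = 6.200 ✓; bearing(V→E) − bearing(V→W) = 96.00° ✓; |VE| = 6.200 ✓; ∠(VE, EP) = 90.00° ✓; |EP| = 21.90 ✗.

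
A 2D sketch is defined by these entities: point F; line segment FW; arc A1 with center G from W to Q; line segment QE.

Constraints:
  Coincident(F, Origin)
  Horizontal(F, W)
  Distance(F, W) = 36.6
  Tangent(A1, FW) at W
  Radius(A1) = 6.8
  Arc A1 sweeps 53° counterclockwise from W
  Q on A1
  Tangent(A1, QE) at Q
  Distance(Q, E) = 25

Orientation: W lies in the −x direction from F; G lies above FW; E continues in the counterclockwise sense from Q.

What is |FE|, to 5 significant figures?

27.822

F is at the origin; FW is horizontal with |FW| = 36.6 and W on the −x side, so W = (-36.600, 0.0000). A1 meets FW tangentially, so GW is at right angles to FW, so G = W + (0, 6.8) = (-36.600, 6.8000). On A1, W sits at bearing -90° from G; a 53° counterclockwise sweep puts Q at bearing -37°, so Q = G + 6.8·(cos -37°, sin -37°) = (-31.169, 2.7077). A1 meets QE tangentially, so GQ is at right angles to QE, so QE runs along (−sin -37°, cos -37°); with |QE| = 25.0, E = (-16.124, 22.674). Then |FE| = |E − F| = 27.822.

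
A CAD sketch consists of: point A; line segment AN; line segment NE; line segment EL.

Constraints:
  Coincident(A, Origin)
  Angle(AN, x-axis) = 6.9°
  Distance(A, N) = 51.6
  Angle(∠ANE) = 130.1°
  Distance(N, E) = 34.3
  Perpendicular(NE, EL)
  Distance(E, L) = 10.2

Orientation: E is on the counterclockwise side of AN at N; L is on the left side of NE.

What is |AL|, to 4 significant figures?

73.61

∠ANE = 130.1°, so NE runs at 6.9° + (180° − 130.1°) = 56.80° from the x-axis; with |NE| = 34.3, E = N + 34.3·(cos 56.80°, sin 56.80°) = (70.01, 34.90). NE is perpendicular to EL; with |EL| = 10.2 on the left of NE, L = E + 10.2·(-0.8368, 0.5476) = (61.47, 40.49). Then |AL| = |L − A| = 73.61.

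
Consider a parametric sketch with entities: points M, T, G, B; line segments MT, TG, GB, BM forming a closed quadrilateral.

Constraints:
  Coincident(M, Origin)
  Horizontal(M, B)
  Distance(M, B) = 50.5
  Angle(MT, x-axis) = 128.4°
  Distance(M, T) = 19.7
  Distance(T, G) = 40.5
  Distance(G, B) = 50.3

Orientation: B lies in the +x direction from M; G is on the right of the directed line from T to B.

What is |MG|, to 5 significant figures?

21.812

Checks: |TG| = 40.50 ✓; |GB| = 50.30 ✓.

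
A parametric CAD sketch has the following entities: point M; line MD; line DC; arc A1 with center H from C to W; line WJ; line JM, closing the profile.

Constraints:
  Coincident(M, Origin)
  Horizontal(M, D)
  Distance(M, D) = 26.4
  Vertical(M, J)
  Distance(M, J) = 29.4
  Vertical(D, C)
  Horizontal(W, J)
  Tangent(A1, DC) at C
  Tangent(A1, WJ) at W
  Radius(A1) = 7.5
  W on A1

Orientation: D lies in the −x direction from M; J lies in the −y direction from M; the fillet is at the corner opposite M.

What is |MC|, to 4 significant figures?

34.30

M is at the origin; MD is horizontal with |MD| = 26.4 and D on the −x side, so D = (-26.40, 0.000). MJ is vertical with |MJ| = 29.4 and J on the −y side, so J = (0.000, -29.40). The virtual corner opposite M is at (-26.40, -29.40). Tangency of A1 to DC means the radius HC is perpendicular to DC and since A1 is tangent to WJ there, HW ⟂ WJ, with radius 7.5, so the center H sits 7.5 in from both sides at H = (-18.90, -21.90). That places the tangent points at C = (-26.40, -21.90) on DC and W = (-18.90, -29.40) on WJ. Then |MC| = |C − M| = 34.30.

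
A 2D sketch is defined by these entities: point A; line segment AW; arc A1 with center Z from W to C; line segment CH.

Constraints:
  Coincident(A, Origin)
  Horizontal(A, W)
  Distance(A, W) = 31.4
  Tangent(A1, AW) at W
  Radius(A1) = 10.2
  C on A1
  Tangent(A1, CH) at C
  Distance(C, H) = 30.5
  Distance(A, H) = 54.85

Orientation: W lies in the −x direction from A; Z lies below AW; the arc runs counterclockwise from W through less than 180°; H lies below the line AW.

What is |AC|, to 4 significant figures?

43.17

Checks: A = (0.00, 0.00) ✓; A.y = 0.00, W.y = 0.00 ✓; |ZC| = 10.20 ✓; ∠(ZC, CH) = 90.00° ✓; |CH| = 30.50 ✓; |AH| = 54.85 ✓.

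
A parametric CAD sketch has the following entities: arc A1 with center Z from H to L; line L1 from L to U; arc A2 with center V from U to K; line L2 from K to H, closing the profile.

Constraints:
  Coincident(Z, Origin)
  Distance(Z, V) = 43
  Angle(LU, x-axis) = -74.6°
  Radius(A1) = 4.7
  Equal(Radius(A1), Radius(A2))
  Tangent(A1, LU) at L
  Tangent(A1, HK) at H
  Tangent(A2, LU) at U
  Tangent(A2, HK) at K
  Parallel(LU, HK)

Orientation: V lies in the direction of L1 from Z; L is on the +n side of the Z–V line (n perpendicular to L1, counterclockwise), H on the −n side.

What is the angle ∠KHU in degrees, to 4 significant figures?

12.33°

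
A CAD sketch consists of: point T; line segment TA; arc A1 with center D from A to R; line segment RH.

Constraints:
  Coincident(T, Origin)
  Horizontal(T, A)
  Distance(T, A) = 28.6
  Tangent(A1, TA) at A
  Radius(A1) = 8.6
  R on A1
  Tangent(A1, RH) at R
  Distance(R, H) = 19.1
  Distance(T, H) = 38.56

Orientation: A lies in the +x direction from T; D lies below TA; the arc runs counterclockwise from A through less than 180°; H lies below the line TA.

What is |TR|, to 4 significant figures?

22.97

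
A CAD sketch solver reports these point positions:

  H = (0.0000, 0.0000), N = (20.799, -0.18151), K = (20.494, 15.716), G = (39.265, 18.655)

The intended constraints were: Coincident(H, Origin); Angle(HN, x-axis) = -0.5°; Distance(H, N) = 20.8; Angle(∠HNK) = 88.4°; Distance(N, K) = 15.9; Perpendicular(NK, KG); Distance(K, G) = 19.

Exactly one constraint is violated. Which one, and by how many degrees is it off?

Perpendicular(NK, KG) — off by 7.80°.

H = (0.00, 0.00) ✓; HN at -0.5000° ✓; |HN| = 20.80 ✓; ∠HNK = 88.40° ✓; |NK| = 15.90 ✓; ∠(NK, KG) = 82.20° ✗; |KG| = 19.00 ✓.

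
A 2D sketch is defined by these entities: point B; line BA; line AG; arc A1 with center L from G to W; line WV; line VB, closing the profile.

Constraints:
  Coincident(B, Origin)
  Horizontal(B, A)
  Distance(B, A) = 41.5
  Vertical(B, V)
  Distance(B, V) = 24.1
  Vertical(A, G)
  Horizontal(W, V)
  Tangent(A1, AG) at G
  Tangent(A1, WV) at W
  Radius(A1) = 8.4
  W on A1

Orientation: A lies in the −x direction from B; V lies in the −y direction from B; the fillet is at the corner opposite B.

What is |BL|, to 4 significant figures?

36.63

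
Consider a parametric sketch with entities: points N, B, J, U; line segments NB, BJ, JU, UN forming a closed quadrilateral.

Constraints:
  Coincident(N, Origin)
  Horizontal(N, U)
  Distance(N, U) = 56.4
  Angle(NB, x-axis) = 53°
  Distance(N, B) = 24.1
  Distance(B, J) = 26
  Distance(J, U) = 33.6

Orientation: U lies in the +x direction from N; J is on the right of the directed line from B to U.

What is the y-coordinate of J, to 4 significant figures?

-5.251

N is at the origin; NU is horizontal with |NU| = 56.4 and U in +x, so U = (56.4, 0). NB runs at 53.0° with |NB| = 24.1, so B = (14.50, 19.25). J is determined by |BJ| = 26.0 and |JU| = 33.6 together: it lies at the intersection of circle(B, 26.0) and circle(U, 33.6). With |BU| = 46.11, the foot of the radical line on BU is 18.14 from B and the perpendicular offset is √(26.0² − 18.14²) = 18.63. Taking the right-of-BU solution: J = (23.21, -5.251).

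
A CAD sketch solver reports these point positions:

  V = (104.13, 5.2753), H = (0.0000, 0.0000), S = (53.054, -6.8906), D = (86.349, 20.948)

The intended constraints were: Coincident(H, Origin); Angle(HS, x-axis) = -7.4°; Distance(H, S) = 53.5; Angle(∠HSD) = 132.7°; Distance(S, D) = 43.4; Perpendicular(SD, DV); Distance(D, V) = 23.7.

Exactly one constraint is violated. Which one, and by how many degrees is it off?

Perpendicular(SD, DV) — off by 8.71°.

H = (0.00, 0.00) ✓; HS at -7.400° ✓; |HS| = 53.50 ✓; ∠HSD = 132.7° ✓; |SD| = 43.40 ✓; ∠(SD, DV) = 81.29° ✗; |DV| = 23.70 ✓.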